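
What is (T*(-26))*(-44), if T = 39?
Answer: 44616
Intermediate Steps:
(T*(-26))*(-44) = (39*(-26))*(-44) = -1014*(-44) = 44616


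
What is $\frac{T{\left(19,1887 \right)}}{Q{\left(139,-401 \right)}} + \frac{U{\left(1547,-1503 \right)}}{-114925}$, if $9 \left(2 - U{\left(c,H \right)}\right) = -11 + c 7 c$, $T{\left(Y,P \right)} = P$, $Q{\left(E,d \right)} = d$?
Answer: $\frac{4765954759}{414764325} \approx 11.491$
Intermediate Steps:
$U{\left(c,H \right)} = \frac{29}{9} - \frac{7 c^{2}}{9}$ ($U{\left(c,H \right)} = 2 - \frac{-11 + c 7 c}{9} = 2 - \frac{-11 + 7 c c}{9} = 2 - \frac{-11 + 7 c^{2}}{9} = 2 - \left(- \frac{11}{9} + \frac{7 c^{2}}{9}\right) = \frac{29}{9} - \frac{7 c^{2}}{9}$)
$\frac{T{\left(19,1887 \right)}}{Q{\left(139,-401 \right)}} + \frac{U{\left(1547,-1503 \right)}}{-114925} = \frac{1887}{-401} + \frac{\frac{29}{9} - \frac{7 \cdot 1547^{2}}{9}}{-114925} = 1887 \left(- \frac{1}{401}\right) + \left(\frac{29}{9} - \frac{16752463}{9}\right) \left(- \frac{1}{114925}\right) = - \frac{1887}{401} + \left(\frac{29}{9} - \frac{16752463}{9}\right) \left(- \frac{1}{114925}\right) = - \frac{1887}{401} - - \frac{16752434}{1034325} = - \frac{1887}{401} + \frac{16752434}{1034325} = \frac{4765954759}{414764325}$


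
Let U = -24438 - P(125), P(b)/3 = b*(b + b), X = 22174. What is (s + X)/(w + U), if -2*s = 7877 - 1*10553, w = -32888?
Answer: -5878/37769 ≈ -0.15563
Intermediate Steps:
s = 1338 (s = -(7877 - 1*10553)/2 = -(7877 - 10553)/2 = -½*(-2676) = 1338)
P(b) = 6*b² (P(b) = 3*(b*(b + b)) = 3*(b*(2*b)) = 3*(2*b²) = 6*b²)
U = -118188 (U = -24438 - 6*125² = -24438 - 6*15625 = -24438 - 1*93750 = -24438 - 93750 = -118188)
(s + X)/(w + U) = (1338 + 22174)/(-32888 - 118188) = 23512/(-151076) = 23512*(-1/151076) = -5878/37769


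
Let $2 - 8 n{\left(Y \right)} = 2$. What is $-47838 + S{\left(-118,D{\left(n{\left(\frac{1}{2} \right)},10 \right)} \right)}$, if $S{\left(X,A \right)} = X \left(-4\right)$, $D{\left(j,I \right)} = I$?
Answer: $-47366$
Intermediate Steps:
$n{\left(Y \right)} = 0$ ($n{\left(Y \right)} = \frac{1}{4} - \frac{1}{4} = 0$)
$S{\left(X,A \right)} = - 4 X$
$-47838 + S{\left(-118,D{\left(n{\left(\frac{1}{2} \right)},10 \right)} \right)} = -47838 - -472 = -47838 + 472 = -47366$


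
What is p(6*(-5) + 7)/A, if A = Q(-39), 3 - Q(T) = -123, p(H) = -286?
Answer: -143/63 ≈ -2.2698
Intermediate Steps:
Q(T) = 126 (Q(T) = 3 - 1*(-123) = 3 + 123 = 126)
A = 126
p(6*(-5) + 7)/A = -286/126 = -286*1/126 = -143/63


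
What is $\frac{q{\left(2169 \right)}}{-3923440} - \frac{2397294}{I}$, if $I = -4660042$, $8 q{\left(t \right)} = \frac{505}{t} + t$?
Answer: $\frac{40796181274066487}{79313368310274240} \approx 0.51437$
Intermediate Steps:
$q{\left(t \right)} = \frac{t}{8} + \frac{505}{8 t}$ ($q{\left(t \right)} = \frac{\frac{505}{t} + t}{8} = \frac{t + \frac{505}{t}}{8} = \frac{t}{8} + \frac{505}{8 t}$)
$\frac{q{\left(2169 \right)}}{-3923440} - \frac{2397294}{I} = \frac{\frac{1}{8} \cdot \frac{1}{2169} \left(505 + 2169^{2}\right)}{-3923440} - \frac{2397294}{-4660042} = \frac{1}{8} \cdot \frac{1}{2169} \left(505 + 4704561\right) \left(- \frac{1}{3923440}\right) - - \frac{1198647}{2330021} = \frac{1}{8} \cdot \frac{1}{2169} \cdot 4705066 \left(- \frac{1}{3923440}\right) + \frac{1198647}{2330021} = \frac{2352533}{8676} \left(- \frac{1}{3923440}\right) + \frac{1198647}{2330021} = - \frac{2352533}{34039765440} + \frac{1198647}{2330021} = \frac{40796181274066487}{79313368310274240}$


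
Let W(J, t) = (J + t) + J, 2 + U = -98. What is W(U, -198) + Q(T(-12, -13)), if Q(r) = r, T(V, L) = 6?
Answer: -392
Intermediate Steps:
U = -100 (U = -2 - 98 = -100)
W(J, t) = t + 2*J
W(U, -198) + Q(T(-12, -13)) = (-198 + 2*(-100)) + 6 = (-198 - 200) + 6 = -398 + 6 = -392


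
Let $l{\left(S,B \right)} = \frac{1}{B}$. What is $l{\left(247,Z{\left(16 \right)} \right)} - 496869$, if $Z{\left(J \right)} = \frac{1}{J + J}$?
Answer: $-496837$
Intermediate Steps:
$Z{\left(J \right)} = \frac{1}{2 J}$
$l{\left(247,Z{\left(16 \right)} \right)} - 496869 = \frac{1}{\frac{1}{2} \cdot \frac{1}{16}} - 496869 = \frac{1}{\frac{1}{32}} - 496869 = 32 - 496869 = -496837$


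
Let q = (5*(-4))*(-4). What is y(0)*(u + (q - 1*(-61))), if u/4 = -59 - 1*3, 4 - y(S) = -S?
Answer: -428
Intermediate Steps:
y(S) = 4 + S (y(S) = 4 - (-1)*S = 4 + S)
q = 80 (q = -20*(-4) = 80)
u = -248 (u = 4*(-59 - 1*3) = 4*(-59 - 3) = 4*(-62) = -248)
y(0)*(u + (q - 1*(-61))) = (4 + 0)*(-248 + (80 - 1*(-61))) = 4*(-248 + (80 + 61)) = 4*(-248 + 141) = 4*(-107) = -428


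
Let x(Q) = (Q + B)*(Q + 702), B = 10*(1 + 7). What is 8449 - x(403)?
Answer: -525266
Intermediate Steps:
B = 80 (B = 10*8 = 80)
x(Q) = (80 + Q)*(702 + Q) (x(Q) = (Q + 80)*(Q + 702) = (80 + Q)*(702 + Q))
8449 - x(403) = 8449 - (56160 + 403**2 + 782*403) = 8449 - (56160 + 162409 + 315146) = 8449 - 1*533715 = 8449 - 533715 = -525266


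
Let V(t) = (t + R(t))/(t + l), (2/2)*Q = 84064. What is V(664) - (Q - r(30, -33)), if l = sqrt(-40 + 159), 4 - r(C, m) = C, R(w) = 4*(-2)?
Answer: -37064502346/440777 - 656*sqrt(119)/440777 ≈ -84089.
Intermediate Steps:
R(w) = -8
r(C, m) = 4 - C
Q = 84064
l = sqrt(119) ≈ 10.909
V(t) = (-8 + t)/(t + sqrt(119)) (V(t) = (t - 8)/(t + sqrt(119)) = (-8 + t)/(t + sqrt(119)))
V(664) - (Q - r(30, -33)) = (-8 + 664)/(664 + sqrt(119)) - (84064 - (4 - 1*30)) = 656/(664 + sqrt(119)) - (84064 - (4 - 30)) = 656/(664 + sqrt(119)) - (84064 - 1*(-26)) = 656/(664 + sqrt(119)) - (84064 + 26) = 656/(664 + sqrt(119)) - 1*84090 = 656/(664 + sqrt(119)) - 84090 = -84090 + 656/(664 + sqrt(119))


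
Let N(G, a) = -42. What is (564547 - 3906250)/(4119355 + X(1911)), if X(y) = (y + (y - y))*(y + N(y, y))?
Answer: -3341703/7691014 ≈ -0.43449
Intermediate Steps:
X(y) = y*(-42 + y) (X(y) = (y + (y - y))*(y - 42) = (y + 0)*(-42 + y) = y*(-42 + y))
(564547 - 3906250)/(4119355 + X(1911)) = (564547 - 3906250)/(4119355 + 1911*(-42 + 1911)) = -3341703/(4119355 + 1911*1869) = -3341703/(4119355 + 3571659) = -3341703/7691014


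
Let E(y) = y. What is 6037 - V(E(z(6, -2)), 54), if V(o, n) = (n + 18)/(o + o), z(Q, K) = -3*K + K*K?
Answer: 30167/5 ≈ 6033.4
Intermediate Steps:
z(Q, K) = K² - 3*K (z(Q, K) = -3*K + K² = K² - 3*K)
V(o, n) = (18 + n)/(2*o) (V(o, n) = (18 + n)/((2*o)) = (18 + n)*(1/(2*o)) = (18 + n)/(2*o))
6037 - V(E(z(6, -2)), 54) = 6037 - (18 + 54)/(2*((-2*(-3 - 2)))) = 6037 - 72/(2*((-2*(-5)))) = 6037 - 72/(2*10) = 6037 - 1*18/5 = 6037 - 18/5 = 30167/5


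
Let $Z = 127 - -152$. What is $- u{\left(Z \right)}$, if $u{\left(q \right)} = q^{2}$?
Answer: $-77841$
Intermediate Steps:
$Z = 279$ ($Z = 127 + 152 = 279$)
$- u{\left(Z \right)} = - 279^{2} = \left(-1\right) 77841 = -77841$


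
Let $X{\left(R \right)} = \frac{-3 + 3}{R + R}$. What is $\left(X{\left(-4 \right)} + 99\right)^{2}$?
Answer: $9801$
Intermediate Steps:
$X{\left(R \right)} = 0$ ($X{\left(R \right)} = \frac{0}{2 R} = 0 \frac{1}{2 R} = 0$)
$\left(X{\left(-4 \right)} + 99\right)^{2} = \left(0 + 99\right)^{2} = 99^{2} = 9801$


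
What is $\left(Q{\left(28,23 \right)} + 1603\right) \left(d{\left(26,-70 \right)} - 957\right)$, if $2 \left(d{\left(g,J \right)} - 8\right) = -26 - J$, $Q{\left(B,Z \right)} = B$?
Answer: $-1511937$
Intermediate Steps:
$d{\left(g,J \right)} = -5 - \frac{J}{2}$ ($d{\left(g,J \right)} = 8 + \frac{-26 - J}{2} = 8 - \left(13 + \frac{J}{2}\right) = -5 - \frac{J}{2}$)
$\left(Q{\left(28,23 \right)} + 1603\right) \left(d{\left(26,-70 \right)} - 957\right) = \left(28 + 1603\right) \left(\left(-5 - -35\right) - 957\right) = 1631 \left(\left(-5 + 35\right) - 957\right) = 1631 \left(30 - 957\right) = 1631 \left(-927\right) = -1511937$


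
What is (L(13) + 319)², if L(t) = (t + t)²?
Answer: 990025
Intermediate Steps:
L(t) = 4*t² (L(t) = (2*t)² = 4*t²)
(L(13) + 319)² = (4*13² + 319)² = (4*169 + 319)² = (676 + 319)² = 995² = 990025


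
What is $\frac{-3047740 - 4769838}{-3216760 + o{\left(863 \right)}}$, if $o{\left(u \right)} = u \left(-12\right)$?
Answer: $\frac{3908789}{1613558} \approx 2.4225$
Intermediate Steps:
$o{\left(u \right)} = - 12 u$
$\frac{-3047740 - 4769838}{-3216760 + o{\left(863 \right)}} = \frac{-3047740 - 4769838}{-3216760 - 10356} = - \frac{7817578}{-3216760 - 10356} = - \frac{7817578}{-3227116} = \left(-7817578\right) \left(- \frac{1}{3227116}\right) = \frac{3908789}{1613558}$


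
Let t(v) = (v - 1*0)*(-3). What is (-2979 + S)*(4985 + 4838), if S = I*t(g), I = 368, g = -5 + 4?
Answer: -18418125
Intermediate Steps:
g = -1
t(v) = -3*v (t(v) = (v + 0)*(-3) = v*(-3) = -3*v)
S = 1104 (S = 368*(-3*(-1)) = 368*3 = 1104)
(-2979 + S)*(4985 + 4838) = (-2979 + 1104)*(4985 + 4838) = -1875*9823 = -18418125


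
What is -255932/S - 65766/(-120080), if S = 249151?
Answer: -7173324947/14959026040 ≈ -0.47953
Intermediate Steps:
-255932/S - 65766/(-120080) = -255932/249151 - 65766/(-120080) = -255932*1/249151 - 65766*(-1/120080) = -255932/249151 + 32883/60040 = -7173324947/14959026040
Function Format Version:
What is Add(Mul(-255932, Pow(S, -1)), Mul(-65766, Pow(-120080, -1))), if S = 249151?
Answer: Rational(-7173324947, 14959026040) ≈ -0.47953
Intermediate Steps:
Add(Mul(-255932, Pow(S, -1)), Mul(-65766, Pow(-120080, -1))) = Add(Mul(-255932, Pow(249151, -1)), Mul(-65766, Pow(-120080, -1))) = Add(Mul(-255932, Rational(1, 249151)), Mul(-65766, Rational(-1, 120080))) = Add(Rational(-255932, 249151), Rational(32883, 60040)) = Rational(-7173324947, 14959026040)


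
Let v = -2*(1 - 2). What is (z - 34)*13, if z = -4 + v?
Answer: -468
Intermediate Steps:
v = 2 (v = -2*(-1) = 2)
z = -2 (z = -4 + 2 = -2)
(z - 34)*13 = (-2 - 34)*13 = -36*13 = -468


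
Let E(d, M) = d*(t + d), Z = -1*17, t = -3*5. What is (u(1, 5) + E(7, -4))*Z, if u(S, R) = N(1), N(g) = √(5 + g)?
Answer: 952 - 17*√6 ≈ 910.36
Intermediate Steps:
t = -15
Z = -17
E(d, M) = d*(-15 + d)
u(S, R) = √6 (u(S, R) = √(5 + 1) = √6)
(u(1, 5) + E(7, -4))*Z = (√6 + 7*(-15 + 7))*(-17) = (√6 + 7*(-8))*(-17) = (√6 - 56)*(-17) = (-56 + √6)*(-17) = 952 - 17*√6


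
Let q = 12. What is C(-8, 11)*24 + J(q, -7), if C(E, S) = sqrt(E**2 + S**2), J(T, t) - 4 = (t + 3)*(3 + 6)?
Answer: -32 + 24*sqrt(185) ≈ 294.44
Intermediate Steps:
J(T, t) = 31 + 9*t (J(T, t) = 4 + (t + 3)*(3 + 6) = 4 + (3 + t)*9 = 4 + (27 + 9*t) = 31 + 9*t)
C(-8, 11)*24 + J(q, -7) = sqrt((-8)**2 + 11**2)*24 + (31 + 9*(-7)) = sqrt(64 + 121)*24 + (31 - 63) = sqrt(185)*24 - 32 = 24*sqrt(185) - 32 = -32 + 24*sqrt(185)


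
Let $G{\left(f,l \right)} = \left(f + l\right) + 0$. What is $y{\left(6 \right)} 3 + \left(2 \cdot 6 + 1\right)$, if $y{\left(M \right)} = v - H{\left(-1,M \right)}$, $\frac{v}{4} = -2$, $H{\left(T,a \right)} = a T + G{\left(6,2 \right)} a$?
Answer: $-137$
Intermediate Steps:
$G{\left(f,l \right)} = f + l$
$H{\left(T,a \right)} = 8 a + T a$ ($H{\left(T,a \right)} = a T + \left(6 + 2\right) a = T a + 8 a = 8 a + T a$)
$v = -8$ ($v = 4 \left(-2\right) = -8$)
$y{\left(M \right)} = -8 - 7 M$ ($y{\left(M \right)} = -8 - M \left(8 - 1\right) = -8 - M 7 = -8 - 7 M$)
$y{\left(6 \right)} 3 + \left(2 \cdot 6 + 1\right) = \left(-8 - 42\right) 3 + \left(2 \cdot 6 + 1\right) = \left(-8 - 42\right) 3 + \left(12 + 1\right) = \left(-50\right) 3 + 13 = -150 + 13 = -137$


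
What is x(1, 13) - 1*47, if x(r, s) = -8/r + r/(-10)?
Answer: -551/10 ≈ -55.100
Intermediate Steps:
x(r, s) = -8/r - r/10 (x(r, s) = -8/r + r*(-⅒) = -8/r - r/10)
x(1, 13) - 1*47 = (-8/1 - ⅒*1) - 1*47 = (-8*1 - ⅒) - 47 = (-8 - ⅒) - 47 = -81/10 - 47 = -551/10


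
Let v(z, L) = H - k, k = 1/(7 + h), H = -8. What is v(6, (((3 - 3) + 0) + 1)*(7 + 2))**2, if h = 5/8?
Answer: 246016/3721 ≈ 66.116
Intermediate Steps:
h = 5/8 (h = 5*(1/8) = 5/8 ≈ 0.62500)
k = 8/61 (k = 1/(7 + 5/8) = 1/(61/8) = 8/61 ≈ 0.13115)
v(z, L) = -496/61 (v(z, L) = -8 - 1*8/61 = -8 - 8/61 = -496/61)
v(6, (((3 - 3) + 0) + 1)*(7 + 2))**2 = (-496/61)**2 = 246016/3721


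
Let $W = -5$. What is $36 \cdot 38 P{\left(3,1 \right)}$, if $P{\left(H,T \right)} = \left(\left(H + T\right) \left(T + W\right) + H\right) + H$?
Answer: $-13680$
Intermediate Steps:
$P{\left(H,T \right)} = 2 H + \left(-5 + T\right) \left(H + T\right)$ ($P{\left(H,T \right)} = \left(\left(H + T\right) \left(T - 5\right) + H\right) + H = \left(\left(H + T\right) \left(-5 + T\right) + H\right) + H = \left(\left(-5 + T\right) \left(H + T\right) + H\right) + H = \left(H + \left(-5 + T\right) \left(H + T\right)\right) + H = 2 H + \left(-5 + T\right) \left(H + T\right)$)
$36 \cdot 38 P{\left(3,1 \right)} = 36 \cdot 38 \left(1^{2} - 5 - 9 + 3 \cdot 1\right) = 1368 \left(1 - 5 - 9 + 3\right) = 1368 \left(-10\right) = -13680$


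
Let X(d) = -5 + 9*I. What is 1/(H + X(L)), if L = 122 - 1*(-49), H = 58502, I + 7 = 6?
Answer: 1/58488 ≈ 1.7098e-5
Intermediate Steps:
I = -1 (I = -7 + 6 = -1)
L = 171 (L = 122 + 49 = 171)
X(d) = -14 (X(d) = -5 + 9*(-1) = -5 - 9 = -14)
1/(H + X(L)) = 1/(58502 - 14) = 1/58488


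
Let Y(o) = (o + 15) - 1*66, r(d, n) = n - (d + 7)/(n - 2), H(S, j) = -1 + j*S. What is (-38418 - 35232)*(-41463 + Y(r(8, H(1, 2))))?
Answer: 3056327700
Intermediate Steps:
H(S, j) = -1 + S*j
r(d, n) = n - (7 + d)/(-2 + n)
Y(o) = -51 + o (Y(o) = (15 + o) - 66 = -51 + o)
(-38418 - 35232)*(-41463 + Y(r(8, H(1, 2)))) = (-38418 - 35232)*(-41463 + (-51 + (-7 + (-1 + 1*2)² - 1*8 - 2*(-1 + 1*2))/(-2 + (-1 + 1*2)))) = -73650*(-41463 + (-51 + (-7 + (-1 + 2)² - 8 - 2*(-1 + 2))/(-2 + (-1 + 2)))) = -73650*(-41463 + (-51 + (-7 + 1² - 8 - 2*1)/(-2 + 1))) = -73650*(-41463 + (-51 + (-7 + 1 - 8 - 2)/(-1))) = -73650*(-41463 + (-51 - 1*(-16))) = -73650*(-41463 + (-51 + 16)) = -73650*(-41463 - 35) = -73650*(-41498) = 3056327700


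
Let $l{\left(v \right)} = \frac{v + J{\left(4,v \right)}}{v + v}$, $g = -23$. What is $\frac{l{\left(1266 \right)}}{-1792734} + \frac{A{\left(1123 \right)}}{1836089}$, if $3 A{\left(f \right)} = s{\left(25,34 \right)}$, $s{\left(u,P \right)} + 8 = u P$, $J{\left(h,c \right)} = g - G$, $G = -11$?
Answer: $\frac{211950062671}{1389063292831572} \approx 0.00015258$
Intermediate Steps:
$J{\left(h,c \right)} = -12$ ($J{\left(h,c \right)} = -23 - -11 = -23 + 11 = -12$)
$s{\left(u,P \right)} = -8 + P u$ ($s{\left(u,P \right)} = -8 + u P = -8 + P u$)
$l{\left(v \right)} = \frac{-12 + v}{2 v}$ ($l{\left(v \right)} = \frac{v - 12}{v + v} = \frac{-12 + v}{2 v}$)
$A{\left(f \right)} = \frac{842}{3}$ ($A{\left(f \right)} = \frac{-8 + 34 \cdot 25}{3} = \frac{-8 + 850}{3} = \frac{1}{3} \cdot 842 = \frac{842}{3}$)
$\frac{l{\left(1266 \right)}}{-1792734} + \frac{A{\left(1123 \right)}}{1836089} = \frac{\frac{1}{2} \cdot \frac{1}{1266} \left(-12 + 1266\right)}{-1792734} + \frac{842}{3 \cdot 1836089} = \frac{1}{2} \cdot \frac{1}{1266} \cdot 1254 \left(- \frac{1}{1792734}\right) + \frac{842}{3} \cdot \frac{1}{1836089} = \frac{209}{422} \left(- \frac{1}{1792734}\right) + \frac{842}{5508267} = - \frac{209}{756533748} + \frac{842}{5508267} = \frac{211950062671}{1389063292831572}$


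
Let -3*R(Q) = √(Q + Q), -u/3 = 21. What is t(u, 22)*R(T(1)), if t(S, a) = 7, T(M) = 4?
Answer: -14*√2/3 ≈ -6.5997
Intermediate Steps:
u = -63 (u = -3*21 = -63)
R(Q) = -√2*√Q/3 (R(Q) = -√(Q + Q)/3 = -√2*√Q/3)
t(u, 22)*R(T(1)) = 7*(-√2*√4/3) = 7*(-⅓*√2*2) = 7*(-2*√2/3) = -14*√2/3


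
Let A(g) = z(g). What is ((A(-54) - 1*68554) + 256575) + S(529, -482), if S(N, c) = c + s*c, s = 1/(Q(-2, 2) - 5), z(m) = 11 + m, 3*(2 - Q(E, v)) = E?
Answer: 1313918/7 ≈ 1.8770e+5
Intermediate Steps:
Q(E, v) = 2 - E/3
A(g) = 11 + g
s = -3/7 (s = 1/((2 - ⅓*(-2)) - 5) = 1/((2 + ⅔) - 5) = 1/(8/3 - 5) = 1/(-7/3) = -3/7 ≈ -0.42857)
S(N, c) = 4*c/7 (S(N, c) = c - 3*c/7 = 4*c/7)
((A(-54) - 1*68554) + 256575) + S(529, -482) = (((11 - 54) - 1*68554) + 256575) + (4/7)*(-482) = ((-43 - 68554) + 256575) - 1928/7 = (-68597 + 256575) - 1928/7 = 187978 - 1928/7 = 1313918/7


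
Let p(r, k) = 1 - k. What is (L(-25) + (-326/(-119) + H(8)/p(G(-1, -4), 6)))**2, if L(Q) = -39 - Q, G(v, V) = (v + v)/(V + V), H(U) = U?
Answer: 58553104/354025 ≈ 165.39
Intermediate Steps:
G(v, V) = v/V (G(v, V) = (2*v)/((2*V)) = (2*v)*(1/(2*V)) = v/V)
(L(-25) + (-326/(-119) + H(8)/p(G(-1, -4), 6)))**2 = ((-39 - 1*(-25)) + (-326/(-119) + 8/(1 - 1*6)))**2 = ((-39 + 25) + (-326*(-1/119) + 8/(1 - 6)))**2 = (-14 + (326/119 + 8/(-5)))**2 = (-14 + (326/119 + 8*(-1/5)))**2 = (-14 + (326/119 - 8/5))**2 = (-14 + 678/595)**2 = (-7652/595)**2 = 58553104/354025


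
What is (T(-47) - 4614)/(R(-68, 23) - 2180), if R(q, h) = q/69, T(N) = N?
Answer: 321609/150488 ≈ 2.1371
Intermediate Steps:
R(q, h) = q/69 (R(q, h) = q*(1/69) = q/69)
(T(-47) - 4614)/(R(-68, 23) - 2180) = (-47 - 4614)/((1/69)*(-68) - 2180) = -4661/(-68/69 - 2180) = -4661/(-150488/69) = -4661*(-69/150488) = 321609/150488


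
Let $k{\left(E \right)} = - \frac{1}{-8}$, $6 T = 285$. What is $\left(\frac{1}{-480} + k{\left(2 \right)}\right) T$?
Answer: $\frac{1121}{192} \approx 5.8385$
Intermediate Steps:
$T = \frac{95}{2}$ ($T = \frac{1}{6} \cdot 285 = \frac{95}{2} \approx 47.5$)
$k{\left(E \right)} = \frac{1}{8}$ ($k{\left(E \right)} = \left(-1\right) \left(- \frac{1}{8}\right) = \frac{1}{8}$)
$\left(\frac{1}{-480} + k{\left(2 \right)}\right) T = \left(\frac{1}{-480} + \frac{1}{8}\right) \frac{95}{2} = \left(- \frac{1}{480} + \frac{1}{8}\right) \frac{95}{2} = \frac{59}{480} \cdot \frac{95}{2} = \frac{1121}{192}$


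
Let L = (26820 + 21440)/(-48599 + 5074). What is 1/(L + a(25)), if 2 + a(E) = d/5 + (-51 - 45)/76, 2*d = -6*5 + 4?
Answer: -33079/230625 ≈ -0.14343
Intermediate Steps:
L = -9652/8705 (L = 48260/(-43525) = 48260*(-1/43525) = -9652/8705 ≈ -1.1088)
d = -13 (d = (-6*5 + 4)/2 = (-30 + 4)/2 = (½)*(-26) = -13)
a(E) = -557/95 (a(E) = -2 + (-13/5 + (-51 - 45)/76) = -2 + (-13*⅕ - 96*1/76) = -2 + (-13/5 - 24/19) = -2 - 367/95 = -557/95)
1/(L + a(25)) = 1/(-9652/8705 - 557/95) = 1/(-230625/33079) = -33079/230625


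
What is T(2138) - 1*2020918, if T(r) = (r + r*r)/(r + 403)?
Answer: -1710193152/847 ≈ -2.0191e+6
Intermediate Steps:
T(r) = (r + r**2)/(403 + r)
T(2138) - 1*2020918 = 2138*(1 + 2138)/(403 + 2138) - 1*2020918 = 2138*2139/2541 - 2020918 = 2138*(1/2541)*2139 - 2020918 = 1524394/847 - 2020918 = -1710193152/847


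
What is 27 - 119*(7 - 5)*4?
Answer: -925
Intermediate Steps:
27 - 119*(7 - 5)*4 = 27 - 238*4 = 27 - 119*8 = 27 - 952 = -925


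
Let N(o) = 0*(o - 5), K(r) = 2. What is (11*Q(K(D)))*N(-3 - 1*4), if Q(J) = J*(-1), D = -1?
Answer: 0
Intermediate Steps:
Q(J) = -J
N(o) = 0 (N(o) = 0*(-5 + o) = 0)
(11*Q(K(D)))*N(-3 - 1*4) = (11*(-1*2))*0 = (11*(-2))*0 = -22*0 = 0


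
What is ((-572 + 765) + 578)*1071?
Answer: 825741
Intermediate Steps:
((-572 + 765) + 578)*1071 = (193 + 578)*1071 = 771*1071 = 825741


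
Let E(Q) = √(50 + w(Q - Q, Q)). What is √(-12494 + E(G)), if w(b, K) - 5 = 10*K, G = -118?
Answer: √(-12494 + 15*I*√5) ≈ 0.15 + 111.78*I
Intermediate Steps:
w(b, K) = 5 + 10*K
E(Q) = √(55 + 10*Q) (E(Q) = √(50 + (5 + 10*Q)) = √(55 + 10*Q))
√(-12494 + E(G)) = √(-12494 + √(55 + 10*(-118))) = √(-12494 + √(55 - 1180)) = √(-12494 + √(-1125)) = √(-12494 + 15*I*√5)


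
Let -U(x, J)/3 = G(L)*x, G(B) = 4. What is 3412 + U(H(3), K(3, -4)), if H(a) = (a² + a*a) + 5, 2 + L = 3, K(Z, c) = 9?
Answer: 3136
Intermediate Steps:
L = 1 (L = -2 + 3 = 1)
H(a) = 5 + 2*a² (H(a) = (a² + a²) + 5 = 2*a² + 5 = 5 + 2*a²)
U(x, J) = -12*x
3412 + U(H(3), K(3, -4)) = 3412 - 12*(5 + 2*3²) = 3412 - 12*(5 + 2*9) = 3412 - 12*(5 + 18) = 3412 - 12*23 = 3412 - 276 = 3136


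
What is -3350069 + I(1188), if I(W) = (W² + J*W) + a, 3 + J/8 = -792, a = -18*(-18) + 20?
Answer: -9494061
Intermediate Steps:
a = 344 (a = 324 + 20 = 344)
J = -6360 (J = -24 + 8*(-792) = -24 - 6336 = -6360)
I(W) = 344 + W² - 6360*W (I(W) = (W² - 6360*W) + 344 = 344 + W² - 6360*W)
-3350069 + I(1188) = -3350069 + (344 + 1188² - 6360*1188) = -3350069 + (344 + 1411344 - 7555680) = -3350069 - 6143992 = -9494061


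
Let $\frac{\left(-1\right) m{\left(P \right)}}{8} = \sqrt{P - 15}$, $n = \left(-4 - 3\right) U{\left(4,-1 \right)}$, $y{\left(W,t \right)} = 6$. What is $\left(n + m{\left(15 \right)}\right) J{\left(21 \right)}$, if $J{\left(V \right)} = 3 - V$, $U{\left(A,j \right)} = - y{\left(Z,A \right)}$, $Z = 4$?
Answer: $-756$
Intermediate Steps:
$U{\left(A,j \right)} = -6$ ($U{\left(A,j \right)} = \left(-1\right) 6 = -6$)
$n = 42$ ($n = \left(-4 - 3\right) \left(-6\right) = \left(-7\right) \left(-6\right) = 42$)
$m{\left(P \right)} = - 8 \sqrt{-15 + P}$ ($m{\left(P \right)} = - 8 \sqrt{P - 15} = - 8 \sqrt{-15 + P}$)
$\left(n + m{\left(15 \right)}\right) J{\left(21 \right)} = \left(42 - 8 \sqrt{-15 + 15}\right) \left(3 - 21\right) = \left(42 - 8 \sqrt{0}\right) \left(3 - 21\right) = \left(42 - 0\right) \left(-18\right) = \left(42 + 0\right) \left(-18\right) = 42 \left(-18\right) = -756$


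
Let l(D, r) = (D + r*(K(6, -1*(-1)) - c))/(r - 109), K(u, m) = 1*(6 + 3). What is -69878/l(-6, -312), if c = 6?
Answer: -14709319/471 ≈ -31230.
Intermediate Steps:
K(u, m) = 9 (K(u, m) = 1*9 = 9)
l(D, r) = (D + 3*r)/(-109 + r) (l(D, r) = (D + r*(9 - 1*6))/(r - 109) = (D + r*(9 - 6))/(-109 + r) = (D + r*3)/(-109 + r) = (D + 3*r)/(-109 + r))
-69878/l(-6, -312) = -69878*(-109 - 312)/(-6 + 3*(-312)) = -69878*(-421/(-6 - 936)) = -69878/((-1/421*(-942))) = -69878/942/421 = -69878*421/942 = -14709319/471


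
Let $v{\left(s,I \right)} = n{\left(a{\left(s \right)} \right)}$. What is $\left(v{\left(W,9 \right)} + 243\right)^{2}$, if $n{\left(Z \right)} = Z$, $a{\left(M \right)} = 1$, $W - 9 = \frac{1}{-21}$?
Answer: $59536$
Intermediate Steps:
$W = \frac{188}{21}$ ($W = 9 + \frac{1}{-21} = 9 - \frac{1}{21} = \frac{188}{21} \approx 8.9524$)
$v{\left(s,I \right)} = 1$
$\left(v{\left(W,9 \right)} + 243\right)^{2} = \left(1 + 243\right)^{2} = 244^{2} = 59536$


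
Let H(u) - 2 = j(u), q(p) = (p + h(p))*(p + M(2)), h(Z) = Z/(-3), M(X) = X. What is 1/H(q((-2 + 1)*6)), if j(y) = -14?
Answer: -1/12 ≈ -0.083333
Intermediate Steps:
h(Z) = -Z/3 (h(Z) = Z*(-⅓) = -Z/3)
q(p) = 2*p*(2 + p)/3 (q(p) = (p - p/3)*(p + 2) = (2*p/3)*(2 + p) = 2*p*(2 + p)/3)
H(u) = -12 (H(u) = 2 - 14 = -12)
1/H(q((-2 + 1)*6)) = 1/(-12) = -1/12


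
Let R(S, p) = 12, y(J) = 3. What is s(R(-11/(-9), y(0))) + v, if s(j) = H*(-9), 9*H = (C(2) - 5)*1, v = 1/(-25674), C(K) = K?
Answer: 77021/25674 ≈ 3.0000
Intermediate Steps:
v = -1/25674 ≈ -3.8950e-5
H = -⅓ (H = ((2 - 5)*1)/9 = (-3*1)/9 = (⅑)*(-3) = -⅓ ≈ -0.33333)
s(j) = 3 (s(j) = -⅓*(-9) = 3)
s(R(-11/(-9), y(0))) + v = 3 - 1/25674 = 77021/25674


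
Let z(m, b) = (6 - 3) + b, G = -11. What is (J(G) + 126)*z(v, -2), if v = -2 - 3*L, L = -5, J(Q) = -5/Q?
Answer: 1391/11 ≈ 126.45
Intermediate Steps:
v = 13 (v = -2 - 3*(-5) = -2 + 15 = 13)
z(m, b) = 3 + b
(J(G) + 126)*z(v, -2) = (-5/(-11) + 126)*(3 - 2) = (-5*(-1/11) + 126)*1 = (5/11 + 126)*1 = (1391/11)*1 = 1391/11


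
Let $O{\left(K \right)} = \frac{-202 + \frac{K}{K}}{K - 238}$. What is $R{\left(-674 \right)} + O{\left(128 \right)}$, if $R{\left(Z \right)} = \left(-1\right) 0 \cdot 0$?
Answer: $\frac{201}{110} \approx 1.8273$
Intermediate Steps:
$O{\left(K \right)} = - \frac{201}{-238 + K}$ ($O{\left(K \right)} = \frac{-202 + 1}{-238 + K} = - \frac{201}{-238 + K}$)
$R{\left(Z \right)} = 0$ ($R{\left(Z \right)} = 0 \cdot 0 = 0$)
$R{\left(-674 \right)} + O{\left(128 \right)} = 0 - \frac{201}{-238 + 128} = 0 - \frac{201}{-110} = 0 - - \frac{201}{110} = 0 + \frac{201}{110} = \frac{201}{110}$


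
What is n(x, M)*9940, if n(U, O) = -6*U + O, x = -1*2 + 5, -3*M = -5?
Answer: -487060/3 ≈ -1.6235e+5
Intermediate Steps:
M = 5/3 (M = -⅓*(-5) = 5/3 ≈ 1.6667)
x = 3 (x = -2 + 5 = 3)
n(U, O) = O - 6*U
n(x, M)*9940 = (5/3 - 6*3)*9940 = (5/3 - 18)*9940 = -49/3*9940 = -487060/3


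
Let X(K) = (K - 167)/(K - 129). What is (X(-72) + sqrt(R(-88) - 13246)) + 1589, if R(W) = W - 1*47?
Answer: 319628/201 + I*sqrt(13381) ≈ 1590.2 + 115.68*I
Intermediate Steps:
R(W) = -47 + W (R(W) = W - 47 = -47 + W)
X(K) = (-167 + K)/(-129 + K)
(X(-72) + sqrt(R(-88) - 13246)) + 1589 = ((-167 - 72)/(-129 - 72) + sqrt((-47 - 88) - 13246)) + 1589 = (-239/(-201) + sqrt(-135 - 13246)) + 1589 = (-1/201*(-239) + sqrt(-13381)) + 1589 = (239/201 + I*sqrt(13381)) + 1589 = 319628/201 + I*sqrt(13381)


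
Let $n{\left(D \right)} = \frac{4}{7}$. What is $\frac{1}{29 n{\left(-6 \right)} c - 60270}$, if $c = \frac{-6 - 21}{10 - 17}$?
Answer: $- \frac{49}{2950098} \approx -1.661 \cdot 10^{-5}$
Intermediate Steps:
$n{\left(D \right)} = \frac{4}{7}$ ($n{\left(D \right)} = 4 \cdot \frac{1}{7} = \frac{4}{7}$)
$c = \frac{27}{7}$ ($c = - \frac{27}{-7} = \left(-27\right) \left(- \frac{1}{7}\right) = \frac{27}{7} \approx 3.8571$)
$\frac{1}{29 n{\left(-6 \right)} c - 60270} = \frac{1}{29 \cdot \frac{4}{7} \cdot \frac{27}{7} - 60270} = \frac{1}{\frac{116}{7} \cdot \frac{27}{7} - 60270} = \frac{1}{\frac{3132}{49} - 60270} = \frac{1}{- \frac{2950098}{49}} = - \frac{49}{2950098}$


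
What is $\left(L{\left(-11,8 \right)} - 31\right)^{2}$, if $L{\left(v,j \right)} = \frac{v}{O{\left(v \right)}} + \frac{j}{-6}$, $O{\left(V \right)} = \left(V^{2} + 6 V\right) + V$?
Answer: $\frac{152881}{144} \approx 1061.7$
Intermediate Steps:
$O{\left(V \right)} = V^{2} + 7 V$
$L{\left(v,j \right)} = \frac{1}{7 + v} - \frac{j}{6}$ ($L{\left(v,j \right)} = \frac{v}{v \left(7 + v\right)} + \frac{j}{-6} = v \frac{1}{v \left(7 + v\right)} + j \left(- \frac{1}{6}\right) = \frac{1}{7 + v} - \frac{j}{6}$)
$\left(L{\left(-11,8 \right)} - 31\right)^{2} = \left(\frac{6 - 8 \left(7 - 11\right)}{6 \left(7 - 11\right)} - 31\right)^{2} = \left(\frac{6 - 8 \left(-4\right)}{6 \left(-4\right)} - 31\right)^{2} = \left(\frac{1}{6} \left(- \frac{1}{4}\right) \left(6 + 32\right) - 31\right)^{2} = \left(\frac{1}{6} \left(- \frac{1}{4}\right) 38 - 31\right)^{2} = \left(- \frac{19}{12} - 31\right)^{2} = \left(- \frac{391}{12}\right)^{2} = \frac{152881}{144}$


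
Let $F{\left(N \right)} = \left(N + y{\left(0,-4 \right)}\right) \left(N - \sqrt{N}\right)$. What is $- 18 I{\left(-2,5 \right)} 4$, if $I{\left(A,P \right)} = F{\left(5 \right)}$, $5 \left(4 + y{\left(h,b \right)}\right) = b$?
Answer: $-72 + \frac{72 \sqrt{5}}{5} \approx -39.801$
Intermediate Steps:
$y{\left(h,b \right)} = -4 + \frac{b}{5}$
$F{\left(N \right)} = \left(- \frac{24}{5} + N\right) \left(N - \sqrt{N}\right)$ ($F{\left(N \right)} = \left(N + \left(-4 + \frac{1}{5} \left(-4\right)\right)\right) \left(N - \sqrt{N}\right) = \left(N - \frac{24}{5}\right) \left(N - \sqrt{N}\right) = \left(- \frac{24}{5} + N\right) \left(N - \sqrt{N}\right)$)
$I{\left(A,P \right)} = 1 - \frac{\sqrt{5}}{5}$ ($I{\left(A,P \right)} = 5^{2} - 5^{\frac{3}{2}} - 24 + \frac{24 \sqrt{5}}{5} = 25 - 5 \sqrt{5} - 24 + \frac{24 \sqrt{5}}{5} = 1 - \frac{\sqrt{5}}{5}$)
$- 18 I{\left(-2,5 \right)} 4 = - 18 \left(1 - \frac{\sqrt{5}}{5}\right) 4 = \left(-18 + \frac{18 \sqrt{5}}{5}\right) 4 = -72 + \frac{72 \sqrt{5}}{5}$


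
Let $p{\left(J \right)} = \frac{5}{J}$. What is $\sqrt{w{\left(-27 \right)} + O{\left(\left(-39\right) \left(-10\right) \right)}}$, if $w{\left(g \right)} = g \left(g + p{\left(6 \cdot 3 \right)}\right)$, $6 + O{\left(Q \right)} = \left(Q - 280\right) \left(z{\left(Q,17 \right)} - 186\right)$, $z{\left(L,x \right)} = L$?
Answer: $\frac{\sqrt{92622}}{2} \approx 152.17$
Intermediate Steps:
$O{\left(Q \right)} = -6 + \left(-280 + Q\right) \left(-186 + Q\right)$ ($O{\left(Q \right)} = -6 + \left(Q - 280\right) \left(Q - 186\right) = -6 + \left(-280 + Q\right) \left(-186 + Q\right)$)
$w{\left(g \right)} = g \left(\frac{5}{18} + g\right)$ ($w{\left(g \right)} = g \left(g + \frac{5}{6 \cdot 3}\right) = g \left(g + \frac{5}{18}\right) = g \left(\frac{5}{18} + g\right)$)
$\sqrt{w{\left(-27 \right)} + O{\left(\left(-39\right) \left(-10\right) \right)}} = \sqrt{\frac{1}{18} \left(-27\right) \left(5 + 18 \left(-27\right)\right) + \left(52074 + \left(\left(-39\right) \left(-10\right)\right)^{2} - 466 \left(\left(-39\right) \left(-10\right)\right)\right)} = \sqrt{\frac{1}{18} \left(-27\right) \left(5 - 486\right) + \left(52074 + 390^{2} - 181740\right)} = \sqrt{\frac{1}{18} \left(-27\right) \left(-481\right) + \left(52074 + 152100 - 181740\right)} = \sqrt{\frac{1443}{2} + 22434} = \sqrt{\frac{46311}{2}} = \frac{\sqrt{92622}}{2}$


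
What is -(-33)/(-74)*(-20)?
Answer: 330/37 ≈ 8.9189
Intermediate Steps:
-(-33)/(-74)*(-20) = -(-33)*(-1)/74*(-20) = -11*3/74*(-20) = -33/74*(-20) = 330/37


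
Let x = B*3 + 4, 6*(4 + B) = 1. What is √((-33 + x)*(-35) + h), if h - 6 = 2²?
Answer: √5710/2 ≈ 37.782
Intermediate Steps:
B = -23/6 (B = -4 + (⅙)*1 = -4 + ⅙ = -23/6 ≈ -3.8333)
h = 10 (h = 6 + 2² = 6 + 4 = 10)
x = -15/2 (x = -23/6*3 + 4 = -23/2 + 4 = -15/2 ≈ -7.5000)
√((-33 + x)*(-35) + h) = √((-33 - 15/2)*(-35) + 10) = √(-81/2*(-35) + 10) = √(2835/2 + 10) = √(2855/2) = √5710/2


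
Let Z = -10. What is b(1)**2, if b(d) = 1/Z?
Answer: 1/100 ≈ 0.010000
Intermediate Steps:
b(d) = -1/10 (b(d) = 1/(-10) = -1/10)
b(1)**2 = (-1/10)**2 = 1/100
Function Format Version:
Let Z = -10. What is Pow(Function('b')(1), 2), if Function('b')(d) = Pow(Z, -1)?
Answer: Rational(1, 100) ≈ 0.010000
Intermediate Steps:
Function('b')(d) = Rational(-1, 10) (Function('b')(d) = Pow(-10, -1) = Rational(-1, 10))
Pow(Function('b')(1), 2) = Pow(Rational(-1, 10), 2) = Rational(1, 100)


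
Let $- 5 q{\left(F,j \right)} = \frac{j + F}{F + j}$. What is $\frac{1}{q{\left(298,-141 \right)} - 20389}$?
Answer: $- \frac{5}{101946} \approx -4.9046 \cdot 10^{-5}$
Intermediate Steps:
$q{\left(F,j \right)} = - \frac{1}{5}$ ($q{\left(F,j \right)} = - \frac{\left(j + F\right) \frac{1}{F + j}}{5} = - \frac{\left(F + j\right) \frac{1}{F + j}}{5} = \left(- \frac{1}{5}\right) 1 = - \frac{1}{5}$)
$\frac{1}{q{\left(298,-141 \right)} - 20389} = \frac{1}{- \frac{1}{5} - 20389} = \frac{1}{- \frac{101946}{5}} = - \frac{5}{101946}$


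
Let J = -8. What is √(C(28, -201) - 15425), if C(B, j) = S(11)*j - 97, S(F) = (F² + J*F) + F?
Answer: I*√24366 ≈ 156.1*I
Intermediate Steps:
S(F) = F² - 7*F (S(F) = (F² - 8*F) + F = F² - 7*F)
C(B, j) = -97 + 44*j (C(B, j) = (11*(-7 + 11))*j - 97 = (11*4)*j - 97 = 44*j - 97 = -97 + 44*j)
√(C(28, -201) - 15425) = √((-97 + 44*(-201)) - 15425) = √((-97 - 8844) - 15425) = √(-8941 - 15425) = √(-24366) = I*√24366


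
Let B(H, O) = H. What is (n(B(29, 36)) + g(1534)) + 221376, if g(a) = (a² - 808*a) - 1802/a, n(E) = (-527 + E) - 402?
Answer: 1023299819/767 ≈ 1.3342e+6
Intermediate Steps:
n(E) = -929 + E
g(a) = a² - 1802/a - 808*a
(n(B(29, 36)) + g(1534)) + 221376 = ((-929 + 29) + (-1802 + 1534²*(-808 + 1534))/1534) + 221376 = (-900 + (-1802 + 2353156*726)/1534) + 221376 = (-900 + (-1802 + 1708391256)/1534) + 221376 = (-900 + (1/1534)*1708389454) + 221376 = (-900 + 854194727/767) + 221376 = 853504427/767 + 221376 = 1023299819/767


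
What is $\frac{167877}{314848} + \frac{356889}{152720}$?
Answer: $\frac{8625247707}{3005224160} \approx 2.8701$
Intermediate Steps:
$\frac{167877}{314848} + \frac{356889}{152720} = \frac{8625247707}{3005224160}$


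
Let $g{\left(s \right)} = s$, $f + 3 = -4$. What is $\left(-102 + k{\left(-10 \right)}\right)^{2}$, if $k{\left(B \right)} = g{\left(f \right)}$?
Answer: $11881$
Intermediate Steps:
$f = -7$ ($f = -3 - 4 = -7$)
$k{\left(B \right)} = -7$
$\left(-102 + k{\left(-10 \right)}\right)^{2} = \left(-102 - 7\right)^{2} = \left(-109\right)^{2} = 11881$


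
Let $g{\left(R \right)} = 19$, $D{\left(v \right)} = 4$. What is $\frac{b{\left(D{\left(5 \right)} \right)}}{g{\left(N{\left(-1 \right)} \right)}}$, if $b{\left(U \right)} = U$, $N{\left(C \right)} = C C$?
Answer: $\frac{4}{19} \approx 0.21053$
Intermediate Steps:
$N{\left(C \right)} = C^{2}$
$\frac{b{\left(D{\left(5 \right)} \right)}}{g{\left(N{\left(-1 \right)} \right)}} = \frac{4}{19}$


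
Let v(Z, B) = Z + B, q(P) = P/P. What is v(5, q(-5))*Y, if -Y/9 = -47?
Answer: 2538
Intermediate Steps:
Y = 423 (Y = -9*(-47) = 423)
q(P) = 1
v(Z, B) = B + Z
v(5, q(-5))*Y = (1 + 5)*423 = 6*423 = 2538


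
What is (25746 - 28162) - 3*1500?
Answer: -6916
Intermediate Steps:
(25746 - 28162) - 3*1500 = -2416 - 4500 = -6916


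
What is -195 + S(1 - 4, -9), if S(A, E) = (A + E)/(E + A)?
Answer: -194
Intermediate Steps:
S(A, E) = 1 (S(A, E) = (A + E)/(A + E) = 1)
-195 + S(1 - 4, -9) = -195 + 1 = -194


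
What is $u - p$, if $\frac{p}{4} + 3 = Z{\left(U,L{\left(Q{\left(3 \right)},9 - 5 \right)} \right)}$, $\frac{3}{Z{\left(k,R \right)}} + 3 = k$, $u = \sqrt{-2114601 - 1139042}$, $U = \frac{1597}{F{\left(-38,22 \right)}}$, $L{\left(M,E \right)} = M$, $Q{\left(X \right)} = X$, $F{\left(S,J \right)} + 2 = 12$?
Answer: $\frac{18684}{1567} + i \sqrt{3253643} \approx 11.923 + 1803.8 i$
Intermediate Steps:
$F{\left(S,J \right)} = 10$ ($F{\left(S,J \right)} = -2 + 12 = 10$)
$U = \frac{1597}{10} \approx 159.7$
$u = i \sqrt{3253643}$ ($u = \sqrt{-3253643} = i \sqrt{3253643} \approx 1803.8 i$)
$Z{\left(k,R \right)} = \frac{3}{-3 + k}$
$p = - \frac{18684}{1567}$ ($p = -12 + 4 \frac{3}{-3 + \frac{1597}{10}} = -12 + 4 \frac{3}{\frac{1567}{10}} = -12 + 4 \cdot 3 \cdot \frac{10}{1567} = -12 + 4 \cdot \frac{30}{1567} = -12 + \frac{120}{1567} = - \frac{18684}{1567} \approx -11.923$)
$u - p = i \sqrt{3253643} - - \frac{18684}{1567} = i \sqrt{3253643} + \frac{18684}{1567} = \frac{18684}{1567} + i \sqrt{3253643}$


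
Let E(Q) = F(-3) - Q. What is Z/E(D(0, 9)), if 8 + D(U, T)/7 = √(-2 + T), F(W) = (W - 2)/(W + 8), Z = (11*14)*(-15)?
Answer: -21175/447 - 2695*√7/447 ≈ -63.323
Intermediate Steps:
Z = -2310 (Z = 154*(-15) = -2310)
F(W) = (-2 + W)/(8 + W)
D(U, T) = -56 + 7*√(-2 + T)
E(Q) = -1 - Q (E(Q) = (-2 - 3)/(8 - 3) - Q = -5/5 - Q = (⅕)*(-5) - Q = -1 - Q)
Z/E(D(0, 9)) = -2310/(-1 - (-56 + 7*√(-2 + 9))) = -2310/(-1 - (-56 + 7*√7)) = -2310/(-1 + (56 - 7*√7)) = -2310/(55 - 7*√7)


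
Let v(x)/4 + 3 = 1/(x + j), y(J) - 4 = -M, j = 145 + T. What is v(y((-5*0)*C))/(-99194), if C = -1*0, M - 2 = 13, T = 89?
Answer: 1336/11060131 ≈ 0.00012079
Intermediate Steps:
M = 15 (M = 2 + 13 = 15)
C = 0
j = 234 (j = 145 + 89 = 234)
y(J) = -11 (y(J) = 4 - 1*15 = 4 - 15 = -11)
v(x) = -12 + 4/(234 + x) (v(x) = -12 + 4/(x + 234) = -12 + 4/(234 + x))
v(y((-5*0)*C))/(-99194) = (4*(-701 - 3*(-11))/(234 - 11))/(-99194) = (4*(-701 + 33)/223)*(-1/99194) = (4*(1/223)*(-668))*(-1/99194) = -2672/223*(-1/99194) = 1336/11060131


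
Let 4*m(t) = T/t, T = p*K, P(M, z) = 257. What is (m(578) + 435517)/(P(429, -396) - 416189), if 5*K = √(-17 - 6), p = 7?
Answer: -435517/415932 - 7*I*√23/4808173920 ≈ -1.0471 - 6.982e-9*I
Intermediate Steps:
K = I*√23/5 (K = √(-17 - 6)/5 = √(-23)/5 = (I*√23)/5 = I*√23/5 ≈ 0.95917*I)
T = 7*I*√23/5 (T = 7*(I*√23/5) = 7*I*√23/5 ≈ 6.7142*I)
m(t) = 7*I*√23/(20*t) (m(t) = ((7*I*√23/5)/t)/4 = (7*I*√23/(5*t))/4 = 7*I*√23/(20*t))
(m(578) + 435517)/(P(429, -396) - 416189) = ((7/20)*I*√23/578 + 435517)/(257 - 416189) = ((7/20)*I*√23*(1/578) + 435517)/(-415932) = (7*I*√23/11560 + 435517)*(-1/415932) = (435517 + 7*I*√23/11560)*(-1/415932) = -435517/415932 - 7*I*√23/4808173920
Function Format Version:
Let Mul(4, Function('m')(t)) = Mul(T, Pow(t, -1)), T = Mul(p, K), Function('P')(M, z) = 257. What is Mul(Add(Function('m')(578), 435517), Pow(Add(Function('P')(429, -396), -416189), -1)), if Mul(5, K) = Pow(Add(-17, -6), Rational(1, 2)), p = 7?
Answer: Add(Rational(-435517, 415932), Mul(Rational(-7, 4808173920), I, Pow(23, Rational(1, 2)))) ≈ Add(-1.0471, Mul(-6.9820e-9, I))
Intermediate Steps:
K = Mul(Rational(1, 5), I, Pow(23, Rational(1, 2))) (K = Mul(Rational(1, 5), Pow(Add(-17, -6), Rational(1, 2))) = Mul(Rational(1, 5), Pow(-23, Rational(1, 2))) = Mul(Rational(1, 5), Mul(I, Pow(23, Rational(1, 2)))) = Mul(Rational(1, 5), I, Pow(23, Rational(1, 2))) ≈ Mul(0.95917, I))
T = Mul(Rational(7, 5), I, Pow(23, Rational(1, 2))) (T = Mul(7, Mul(Rational(1, 5), I, Pow(23, Rational(1, 2)))) = Mul(Rational(7, 5), I, Pow(23, Rational(1, 2))) ≈ Mul(6.7142, I))
Function('m')(t) = Mul(Rational(7, 20), I, Pow(23, Rational(1, 2)), Pow(t, -1)) (Function('m')(t) = Mul(Rational(1, 4), Mul(Mul(Rational(7, 5), I, Pow(23, Rational(1, 2))), Pow(t, -1))) = Mul(Rational(1, 4), Mul(Rational(7, 5), I, Pow(23, Rational(1, 2)), Pow(t, -1))) = Mul(Rational(7, 20), I, Pow(23, Rational(1, 2)), Pow(t, -1)))
Mul(Add(Function('m')(578), 435517), Pow(Add(Function('P')(429, -396), -416189), -1)) = Mul(Add(Mul(Rational(7, 20), I, Pow(23, Rational(1, 2)), Pow(578, -1)), 435517), Pow(Add(257, -416189), -1)) = Mul(Add(Mul(Rational(7, 20), I, Pow(23, Rational(1, 2)), Rational(1, 578)), 435517), Pow(-415932, -1)) = Mul(Add(Mul(Rational(7, 11560), I, Pow(23, Rational(1, 2))), 435517), Rational(-1, 415932)) = Mul(Add(435517, Mul(Rational(7, 11560), I, Pow(23, Rational(1, 2)))), Rational(-1, 415932)) = Add(Rational(-435517, 415932), Mul(Rational(-7, 4808173920), I, Pow(23, Rational(1, 2))))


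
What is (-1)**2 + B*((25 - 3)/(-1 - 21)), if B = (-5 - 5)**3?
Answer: 1001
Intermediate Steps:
B = -1000 (B = (-10)**3 = -1000)
(-1)**2 + B*((25 - 3)/(-1 - 21)) = (-1)**2 - 1000*(25 - 3)/(-1 - 21) = 1 - 22000/(-22) = 1 - 22000*(-1)/22 = 1 - 1000*(-1) = 1 + 1000 = 1001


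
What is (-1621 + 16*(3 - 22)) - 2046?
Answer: -3971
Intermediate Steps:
(-1621 + 16*(3 - 22)) - 2046 = (-1621 + 16*(-19)) - 2046 = (-1621 - 304) - 2046 = -1925 - 2046 = -3971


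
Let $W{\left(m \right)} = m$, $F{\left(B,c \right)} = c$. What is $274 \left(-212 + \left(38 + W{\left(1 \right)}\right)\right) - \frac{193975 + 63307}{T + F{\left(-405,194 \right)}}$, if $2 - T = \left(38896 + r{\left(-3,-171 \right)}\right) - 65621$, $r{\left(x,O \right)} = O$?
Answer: $- \frac{642236133}{13546} \approx -47412.0$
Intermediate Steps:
$T = 26898$ ($T = 2 - \left(\left(38896 - 171\right) - 65621\right) = 2 - \left(38725 - 65621\right) = 2 - -26896 = 2 + 26896 = 26898$)
$274 \left(-212 + \left(38 + W{\left(1 \right)}\right)\right) - \frac{193975 + 63307}{T + F{\left(-405,194 \right)}} = 274 \left(-212 + \left(38 + 1\right)\right) - \frac{193975 + 63307}{26898 + 194} = 274 \left(-212 + 39\right) - \frac{257282}{27092} = 274 \left(-173\right) - 257282 \cdot \frac{1}{27092} = -47402 - \frac{128641}{13546} = - \frac{642236133}{13546}$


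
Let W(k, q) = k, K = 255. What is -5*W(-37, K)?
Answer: 185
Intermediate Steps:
-5*W(-37, K) = -5*(-37) = 185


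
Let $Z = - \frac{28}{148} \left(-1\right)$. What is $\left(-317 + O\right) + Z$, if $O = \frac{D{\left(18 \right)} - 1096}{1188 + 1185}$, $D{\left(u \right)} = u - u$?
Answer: $- \frac{27856858}{87801} \approx -317.27$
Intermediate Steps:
$Z = \frac{7}{37}$ ($Z = \left(-28\right) \frac{1}{148} \left(-1\right) = \left(- \frac{7}{37}\right) \left(-1\right) = \frac{7}{37} \approx 0.18919$)
$D{\left(u \right)} = 0$
$O = - \frac{1096}{2373}$ ($O = \frac{0 - 1096}{1188 + 1185} = - \frac{1096}{2373} \approx -0.46186$)
$\left(-317 + O\right) + Z = \left(-317 - \frac{1096}{2373}\right) + \frac{7}{37} = - \frac{753337}{2373} + \frac{7}{37} = - \frac{27856858}{87801}$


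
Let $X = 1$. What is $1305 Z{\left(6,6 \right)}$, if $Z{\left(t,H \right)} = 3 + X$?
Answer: $5220$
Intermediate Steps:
$Z{\left(t,H \right)} = 4$ ($Z{\left(t,H \right)} = 3 + 1 = 4$)
$1305 Z{\left(6,6 \right)} = 1305 \cdot 4 = 5220$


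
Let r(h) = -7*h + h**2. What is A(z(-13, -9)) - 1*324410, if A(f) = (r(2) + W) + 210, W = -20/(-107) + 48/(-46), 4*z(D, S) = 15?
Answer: -797882918/2461 ≈ -3.2421e+5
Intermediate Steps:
z(D, S) = 15/4 (z(D, S) = (1/4)*15 = 15/4)
r(h) = h**2 - 7*h
W = -2108/2461 (W = -20*(-1/107) + 48*(-1/46) = 20/107 - 24/23 = -2108/2461 ≈ -0.85656)
A(f) = 490092/2461 (A(f) = (2*(-7 + 2) - 2108/2461) + 210 = (2*(-5) - 2108/2461) + 210 = (-10 - 2108/2461) + 210 = -26718/2461 + 210 = 490092/2461)
A(z(-13, -9)) - 1*324410 = 490092/2461 - 1*324410 = 490092/2461 - 324410 = -797882918/2461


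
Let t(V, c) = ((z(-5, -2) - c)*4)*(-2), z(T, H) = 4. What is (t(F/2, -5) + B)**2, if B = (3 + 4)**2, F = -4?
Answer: 529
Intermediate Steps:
B = 49 (B = 7**2 = 49)
t(V, c) = -32 + 8*c (t(V, c) = ((4 - c)*4)*(-2) = (16 - 4*c)*(-2) = -32 + 8*c)
(t(F/2, -5) + B)**2 = ((-32 + 8*(-5)) + 49)**2 = ((-32 - 40) + 49)**2 = (-72 + 49)**2 = (-23)**2 = 529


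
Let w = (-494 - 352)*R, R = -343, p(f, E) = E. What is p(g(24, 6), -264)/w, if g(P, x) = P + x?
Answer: -44/48363 ≈ -0.00090979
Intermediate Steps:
w = 290178 (w = (-494 - 352)*(-343) = -846*(-343) = 290178)
p(g(24, 6), -264)/w = -264/290178 = -264*1/290178 = -44/48363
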